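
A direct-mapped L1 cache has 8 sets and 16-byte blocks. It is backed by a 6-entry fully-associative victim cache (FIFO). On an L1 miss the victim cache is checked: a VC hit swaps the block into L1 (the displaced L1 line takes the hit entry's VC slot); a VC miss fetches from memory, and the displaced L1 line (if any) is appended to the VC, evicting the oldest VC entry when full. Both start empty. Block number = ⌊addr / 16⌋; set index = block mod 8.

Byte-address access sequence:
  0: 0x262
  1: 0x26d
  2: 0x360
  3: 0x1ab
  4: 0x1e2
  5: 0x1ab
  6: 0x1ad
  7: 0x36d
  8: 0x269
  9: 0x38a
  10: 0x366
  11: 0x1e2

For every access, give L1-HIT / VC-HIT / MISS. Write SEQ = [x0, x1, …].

SEQ = [MISS, L1-HIT, MISS, MISS, MISS, L1-HIT, L1-HIT, VC-HIT, VC-HIT, MISS, VC-HIT, VC-HIT]

0: 0x262 (blk 38, set 6) → MISS  vc=[]
1: 0x26d (blk 38, set 6) → L1-HIT  vc=[]
2: 0x360 (blk 54, set 6) → MISS  vc=[38]
3: 0x1ab (blk 26, set 2) → MISS  vc=[38]
4: 0x1e2 (blk 30, set 6) → MISS  vc=[38, 54]
5: 0x1ab (blk 26, set 2) → L1-HIT  vc=[38, 54]
6: 0x1ad (blk 26, set 2) → L1-HIT  vc=[38, 54]
7: 0x36d (blk 54, set 6) → VC-HIT  vc=[38, 30]
8: 0x269 (blk 38, set 6) → VC-HIT  vc=[54, 30]
9: 0x38a (blk 56, set 0) → MISS  vc=[54, 30]
10: 0x366 (blk 54, set 6) → VC-HIT  vc=[38, 30]
11: 0x1e2 (blk 30, set 6) → VC-HIT  vc=[38, 54]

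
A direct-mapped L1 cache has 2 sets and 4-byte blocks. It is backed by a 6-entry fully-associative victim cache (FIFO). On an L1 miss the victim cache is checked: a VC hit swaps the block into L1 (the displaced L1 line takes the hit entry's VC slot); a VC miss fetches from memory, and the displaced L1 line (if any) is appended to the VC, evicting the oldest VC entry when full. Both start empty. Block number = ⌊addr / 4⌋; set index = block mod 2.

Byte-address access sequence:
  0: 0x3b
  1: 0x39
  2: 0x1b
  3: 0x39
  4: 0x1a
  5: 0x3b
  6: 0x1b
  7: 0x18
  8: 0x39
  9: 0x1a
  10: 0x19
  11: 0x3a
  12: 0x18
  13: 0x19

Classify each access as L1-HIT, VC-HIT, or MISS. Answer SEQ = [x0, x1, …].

SEQ = [MISS, L1-HIT, MISS, VC-HIT, VC-HIT, VC-HIT, VC-HIT, L1-HIT, VC-HIT, VC-HIT, L1-HIT, VC-HIT, VC-HIT, L1-HIT]

  [0] addr=0x3b blk=14 s=0: MISS | VC []
  [1] addr=0x39 blk=14 s=0: L1-HIT | VC []
  [2] addr=0x1b blk=6 s=0: MISS | VC [14]
  [3] addr=0x39 blk=14 s=0: VC-HIT | VC [6]
  [4] addr=0x1a blk=6 s=0: VC-HIT | VC [14]
  [5] addr=0x3b blk=14 s=0: VC-HIT | VC [6]
  [6] addr=0x1b blk=6 s=0: VC-HIT | VC [14]
  [7] addr=0x18 blk=6 s=0: L1-HIT | VC [14]
  [8] addr=0x39 blk=14 s=0: VC-HIT | VC [6]
  [9] addr=0x1a blk=6 s=0: VC-HIT | VC [14]
  [10] addr=0x19 blk=6 s=0: L1-HIT | VC [14]
  [11] addr=0x3a blk=14 s=0: VC-HIT | VC [6]
  [12] addr=0x18 blk=6 s=0: VC-HIT | VC [14]
  [13] addr=0x19 blk=6 s=0: L1-HIT | VC [14]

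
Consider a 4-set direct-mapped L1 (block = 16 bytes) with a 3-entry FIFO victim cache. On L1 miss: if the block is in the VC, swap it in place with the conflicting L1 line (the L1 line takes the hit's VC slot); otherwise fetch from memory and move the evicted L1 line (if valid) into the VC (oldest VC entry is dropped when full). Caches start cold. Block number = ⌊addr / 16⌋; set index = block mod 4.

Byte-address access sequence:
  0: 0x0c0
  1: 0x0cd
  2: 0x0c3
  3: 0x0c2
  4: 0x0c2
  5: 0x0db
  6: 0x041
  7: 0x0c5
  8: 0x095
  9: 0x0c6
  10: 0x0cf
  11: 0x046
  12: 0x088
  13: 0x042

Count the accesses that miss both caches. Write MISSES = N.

0: 0xc0 (blk 12, set 0) → MISS  vc=[]
1: 0xcd (blk 12, set 0) → L1-HIT  vc=[]
2: 0xc3 (blk 12, set 0) → L1-HIT  vc=[]
3: 0xc2 (blk 12, set 0) → L1-HIT  vc=[]
4: 0xc2 (blk 12, set 0) → L1-HIT  vc=[]
5: 0xdb (blk 13, set 1) → MISS  vc=[]
6: 0x41 (blk 4, set 0) → MISS  vc=[12]
7: 0xc5 (blk 12, set 0) → VC-HIT  vc=[4]
8: 0x95 (blk 9, set 1) → MISS  vc=[4, 13]
9: 0xc6 (blk 12, set 0) → L1-HIT  vc=[4, 13]
10: 0xcf (blk 12, set 0) → L1-HIT  vc=[4, 13]
11: 0x46 (blk 4, set 0) → VC-HIT  vc=[12, 13]
12: 0x88 (blk 8, set 0) → MISS  vc=[12, 13, 4]
13: 0x42 (blk 4, set 0) → VC-HIT  vc=[12, 13, 8]

MISSES = 5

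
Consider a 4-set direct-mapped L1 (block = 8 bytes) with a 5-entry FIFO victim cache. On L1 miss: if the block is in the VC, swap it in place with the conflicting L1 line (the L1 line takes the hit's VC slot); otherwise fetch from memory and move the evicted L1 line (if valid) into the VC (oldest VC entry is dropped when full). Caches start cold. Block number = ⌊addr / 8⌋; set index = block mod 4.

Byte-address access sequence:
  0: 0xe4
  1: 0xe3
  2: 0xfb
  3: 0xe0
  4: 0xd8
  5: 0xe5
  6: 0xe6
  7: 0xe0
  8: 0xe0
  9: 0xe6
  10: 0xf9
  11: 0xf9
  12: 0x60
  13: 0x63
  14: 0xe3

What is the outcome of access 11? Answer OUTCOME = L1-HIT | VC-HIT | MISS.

0: 0xe4 (blk 28, set 0) → MISS  vc=[]
1: 0xe3 (blk 28, set 0) → L1-HIT  vc=[]
2: 0xfb (blk 31, set 3) → MISS  vc=[]
3: 0xe0 (blk 28, set 0) → L1-HIT  vc=[]
4: 0xd8 (blk 27, set 3) → MISS  vc=[31]
5: 0xe5 (blk 28, set 0) → L1-HIT  vc=[31]
6: 0xe6 (blk 28, set 0) → L1-HIT  vc=[31]
7: 0xe0 (blk 28, set 0) → L1-HIT  vc=[31]
8: 0xe0 (blk 28, set 0) → L1-HIT  vc=[31]
9: 0xe6 (blk 28, set 0) → L1-HIT  vc=[31]
10: 0xf9 (blk 31, set 3) → VC-HIT  vc=[27]
11: 0xf9 (blk 31, set 3) → L1-HIT  vc=[27]
12: 0x60 (blk 12, set 0) → MISS  vc=[27, 28]
13: 0x63 (blk 12, set 0) → L1-HIT  vc=[27, 28]
14: 0xe3 (blk 28, set 0) → VC-HIT  vc=[27, 12]

OUTCOME = L1-HIT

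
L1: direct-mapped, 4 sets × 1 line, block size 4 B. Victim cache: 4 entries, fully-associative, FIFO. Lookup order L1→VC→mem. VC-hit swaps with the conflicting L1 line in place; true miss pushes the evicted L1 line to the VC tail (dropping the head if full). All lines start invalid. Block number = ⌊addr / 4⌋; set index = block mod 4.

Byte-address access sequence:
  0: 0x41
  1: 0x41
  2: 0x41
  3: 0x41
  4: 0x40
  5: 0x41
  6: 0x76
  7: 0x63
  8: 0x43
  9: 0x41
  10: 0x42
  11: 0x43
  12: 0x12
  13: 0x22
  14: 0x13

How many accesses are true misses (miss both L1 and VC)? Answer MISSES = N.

MISSES = 5

#0 0x41→b16/s0 MISS; vc=[]
#1 0x41→b16/s0 L1-HIT; vc=[]
#2 0x41→b16/s0 L1-HIT; vc=[]
#3 0x41→b16/s0 L1-HIT; vc=[]
#4 0x40→b16/s0 L1-HIT; vc=[]
#5 0x41→b16/s0 L1-HIT; vc=[]
#6 0x76→b29/s1 MISS; vc=[]
#7 0x63→b24/s0 MISS; vc=[16]
#8 0x43→b16/s0 VC-HIT; vc=[24]
#9 0x41→b16/s0 L1-HIT; vc=[24]
#10 0x42→b16/s0 L1-HIT; vc=[24]
#11 0x43→b16/s0 L1-HIT; vc=[24]
#12 0x12→b4/s0 MISS; vc=[24,16]
#13 0x22→b8/s0 MISS; vc=[24,16,4]
#14 0x13→b4/s0 VC-HIT; vc=[24,16,8]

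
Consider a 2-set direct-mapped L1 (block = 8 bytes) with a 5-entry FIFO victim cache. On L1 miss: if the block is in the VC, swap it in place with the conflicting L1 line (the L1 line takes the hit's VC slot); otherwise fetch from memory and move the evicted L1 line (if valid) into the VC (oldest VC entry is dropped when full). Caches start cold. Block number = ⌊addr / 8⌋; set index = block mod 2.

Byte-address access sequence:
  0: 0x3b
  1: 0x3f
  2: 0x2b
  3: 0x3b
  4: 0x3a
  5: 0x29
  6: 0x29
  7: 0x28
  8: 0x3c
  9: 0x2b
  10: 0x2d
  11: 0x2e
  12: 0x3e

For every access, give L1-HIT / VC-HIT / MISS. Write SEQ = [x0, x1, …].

  [0] addr=0x3b blk=7 s=1: MISS | VC []
  [1] addr=0x3f blk=7 s=1: L1-HIT | VC []
  [2] addr=0x2b blk=5 s=1: MISS | VC [7]
  [3] addr=0x3b blk=7 s=1: VC-HIT | VC [5]
  [4] addr=0x3a blk=7 s=1: L1-HIT | VC [5]
  [5] addr=0x29 blk=5 s=1: VC-HIT | VC [7]
  [6] addr=0x29 blk=5 s=1: L1-HIT | VC [7]
  [7] addr=0x28 blk=5 s=1: L1-HIT | VC [7]
  [8] addr=0x3c blk=7 s=1: VC-HIT | VC [5]
  [9] addr=0x2b blk=5 s=1: VC-HIT | VC [7]
  [10] addr=0x2d blk=5 s=1: L1-HIT | VC [7]
  [11] addr=0x2e blk=5 s=1: L1-HIT | VC [7]
  [12] addr=0x3e blk=7 s=1: VC-HIT | VC [5]

SEQ = [MISS, L1-HIT, MISS, VC-HIT, L1-HIT, VC-HIT, L1-HIT, L1-HIT, VC-HIT, VC-HIT, L1-HIT, L1-HIT, VC-HIT]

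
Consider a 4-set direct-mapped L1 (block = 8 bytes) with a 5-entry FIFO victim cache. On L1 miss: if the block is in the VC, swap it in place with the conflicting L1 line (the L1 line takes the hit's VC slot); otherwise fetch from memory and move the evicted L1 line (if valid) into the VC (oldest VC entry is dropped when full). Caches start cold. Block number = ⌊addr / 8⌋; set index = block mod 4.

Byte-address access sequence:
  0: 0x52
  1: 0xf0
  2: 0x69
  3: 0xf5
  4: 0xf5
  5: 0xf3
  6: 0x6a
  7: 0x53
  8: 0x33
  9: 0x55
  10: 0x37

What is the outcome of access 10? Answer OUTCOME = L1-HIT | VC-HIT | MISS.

  [0] addr=0x52 blk=10 s=2: MISS | VC []
  [1] addr=0xf0 blk=30 s=2: MISS | VC [10]
  [2] addr=0x69 blk=13 s=1: MISS | VC [10]
  [3] addr=0xf5 blk=30 s=2: L1-HIT | VC [10]
  [4] addr=0xf5 blk=30 s=2: L1-HIT | VC [10]
  [5] addr=0xf3 blk=30 s=2: L1-HIT | VC [10]
  [6] addr=0x6a blk=13 s=1: L1-HIT | VC [10]
  [7] addr=0x53 blk=10 s=2: VC-HIT | VC [30]
  [8] addr=0x33 blk=6 s=2: MISS | VC [30, 10]
  [9] addr=0x55 blk=10 s=2: VC-HIT | VC [30, 6]
  [10] addr=0x37 blk=6 s=2: VC-HIT | VC [30, 10]

OUTCOME = VC-HIT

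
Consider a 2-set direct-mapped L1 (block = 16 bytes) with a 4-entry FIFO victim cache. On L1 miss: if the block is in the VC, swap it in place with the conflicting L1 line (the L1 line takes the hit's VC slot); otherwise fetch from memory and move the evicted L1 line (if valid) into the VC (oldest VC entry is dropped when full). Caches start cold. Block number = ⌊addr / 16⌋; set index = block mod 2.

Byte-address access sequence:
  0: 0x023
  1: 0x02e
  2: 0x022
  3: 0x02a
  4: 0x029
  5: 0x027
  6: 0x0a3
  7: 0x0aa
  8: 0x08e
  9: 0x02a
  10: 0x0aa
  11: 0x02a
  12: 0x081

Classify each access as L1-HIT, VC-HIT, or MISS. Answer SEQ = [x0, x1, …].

SEQ = [MISS, L1-HIT, L1-HIT, L1-HIT, L1-HIT, L1-HIT, MISS, L1-HIT, MISS, VC-HIT, VC-HIT, VC-HIT, VC-HIT]

0: 0x23 (blk 2, set 0) → MISS  vc=[]
1: 0x2e (blk 2, set 0) → L1-HIT  vc=[]
2: 0x22 (blk 2, set 0) → L1-HIT  vc=[]
3: 0x2a (blk 2, set 0) → L1-HIT  vc=[]
4: 0x29 (blk 2, set 0) → L1-HIT  vc=[]
5: 0x27 (blk 2, set 0) → L1-HIT  vc=[]
6: 0xa3 (blk 10, set 0) → MISS  vc=[2]
7: 0xaa (blk 10, set 0) → L1-HIT  vc=[2]
8: 0x8e (blk 8, set 0) → MISS  vc=[2, 10]
9: 0x2a (blk 2, set 0) → VC-HIT  vc=[8, 10]
10: 0xaa (blk 10, set 0) → VC-HIT  vc=[8, 2]
11: 0x2a (blk 2, set 0) → VC-HIT  vc=[8, 10]
12: 0x81 (blk 8, set 0) → VC-HIT  vc=[2, 10]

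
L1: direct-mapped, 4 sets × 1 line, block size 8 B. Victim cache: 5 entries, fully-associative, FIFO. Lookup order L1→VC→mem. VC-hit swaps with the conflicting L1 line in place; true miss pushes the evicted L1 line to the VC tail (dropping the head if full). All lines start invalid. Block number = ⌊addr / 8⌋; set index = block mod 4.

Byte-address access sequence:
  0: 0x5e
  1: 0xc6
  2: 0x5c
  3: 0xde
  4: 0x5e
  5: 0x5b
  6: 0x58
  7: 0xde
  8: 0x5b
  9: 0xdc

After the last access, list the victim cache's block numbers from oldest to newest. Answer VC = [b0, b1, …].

#0 0x5e→b11/s3 MISS; vc=[]
#1 0xc6→b24/s0 MISS; vc=[]
#2 0x5c→b11/s3 L1-HIT; vc=[]
#3 0xde→b27/s3 MISS; vc=[11]
#4 0x5e→b11/s3 VC-HIT; vc=[27]
#5 0x5b→b11/s3 L1-HIT; vc=[27]
#6 0x58→b11/s3 L1-HIT; vc=[27]
#7 0xde→b27/s3 VC-HIT; vc=[11]
#8 0x5b→b11/s3 VC-HIT; vc=[27]
#9 0xdc→b27/s3 VC-HIT; vc=[11]

VC = [11]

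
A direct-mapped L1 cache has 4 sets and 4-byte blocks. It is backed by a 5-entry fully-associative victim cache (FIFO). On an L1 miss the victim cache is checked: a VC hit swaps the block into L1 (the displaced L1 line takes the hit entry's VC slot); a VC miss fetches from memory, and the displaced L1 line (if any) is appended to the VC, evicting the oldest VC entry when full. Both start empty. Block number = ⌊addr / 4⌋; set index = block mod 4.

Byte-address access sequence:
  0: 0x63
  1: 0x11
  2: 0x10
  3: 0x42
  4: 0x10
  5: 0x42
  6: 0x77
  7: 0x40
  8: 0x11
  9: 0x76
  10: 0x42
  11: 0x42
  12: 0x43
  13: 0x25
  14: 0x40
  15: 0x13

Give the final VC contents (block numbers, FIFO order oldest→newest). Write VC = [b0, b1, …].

  [0] addr=0x63 blk=24 s=0: MISS | VC []
  [1] addr=0x11 blk=4 s=0: MISS | VC [24]
  [2] addr=0x10 blk=4 s=0: L1-HIT | VC [24]
  [3] addr=0x42 blk=16 s=0: MISS | VC [24, 4]
  [4] addr=0x10 blk=4 s=0: VC-HIT | VC [24, 16]
  [5] addr=0x42 blk=16 s=0: VC-HIT | VC [24, 4]
  [6] addr=0x77 blk=29 s=1: MISS | VC [24, 4]
  [7] addr=0x40 blk=16 s=0: L1-HIT | VC [24, 4]
  [8] addr=0x11 blk=4 s=0: VC-HIT | VC [24, 16]
  [9] addr=0x76 blk=29 s=1: L1-HIT | VC [24, 16]
  [10] addr=0x42 blk=16 s=0: VC-HIT | VC [24, 4]
  [11] addr=0x42 blk=16 s=0: L1-HIT | VC [24, 4]
  [12] addr=0x43 blk=16 s=0: L1-HIT | VC [24, 4]
  [13] addr=0x25 blk=9 s=1: MISS | VC [24, 4, 29]
  [14] addr=0x40 blk=16 s=0: L1-HIT | VC [24, 4, 29]
  [15] addr=0x13 blk=4 s=0: VC-HIT | VC [24, 16, 29]

VC = [24, 16, 29]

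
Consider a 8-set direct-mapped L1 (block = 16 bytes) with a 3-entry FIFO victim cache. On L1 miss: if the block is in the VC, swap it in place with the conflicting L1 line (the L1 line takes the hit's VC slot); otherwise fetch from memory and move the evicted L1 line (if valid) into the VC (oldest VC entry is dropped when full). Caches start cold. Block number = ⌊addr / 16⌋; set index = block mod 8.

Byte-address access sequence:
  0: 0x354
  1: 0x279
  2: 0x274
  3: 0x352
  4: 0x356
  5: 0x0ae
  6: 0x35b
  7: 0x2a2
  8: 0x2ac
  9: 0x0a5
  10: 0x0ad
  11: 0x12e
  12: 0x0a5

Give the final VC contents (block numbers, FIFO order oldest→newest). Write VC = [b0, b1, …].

VC = [42, 18]

  [0] addr=0x354 blk=53 s=5: MISS | VC []
  [1] addr=0x279 blk=39 s=7: MISS | VC []
  [2] addr=0x274 blk=39 s=7: L1-HIT | VC []
  [3] addr=0x352 blk=53 s=5: L1-HIT | VC []
  [4] addr=0x356 blk=53 s=5: L1-HIT | VC []
  [5] addr=0xae blk=10 s=2: MISS | VC []
  [6] addr=0x35b blk=53 s=5: L1-HIT | VC []
  [7] addr=0x2a2 blk=42 s=2: MISS | VC [10]
  [8] addr=0x2ac blk=42 s=2: L1-HIT | VC [10]
  [9] addr=0xa5 blk=10 s=2: VC-HIT | VC [42]
  [10] addr=0xad blk=10 s=2: L1-HIT | VC [42]
  [11] addr=0x12e blk=18 s=2: MISS | VC [42, 10]
  [12] addr=0xa5 blk=10 s=2: VC-HIT | VC [42, 18]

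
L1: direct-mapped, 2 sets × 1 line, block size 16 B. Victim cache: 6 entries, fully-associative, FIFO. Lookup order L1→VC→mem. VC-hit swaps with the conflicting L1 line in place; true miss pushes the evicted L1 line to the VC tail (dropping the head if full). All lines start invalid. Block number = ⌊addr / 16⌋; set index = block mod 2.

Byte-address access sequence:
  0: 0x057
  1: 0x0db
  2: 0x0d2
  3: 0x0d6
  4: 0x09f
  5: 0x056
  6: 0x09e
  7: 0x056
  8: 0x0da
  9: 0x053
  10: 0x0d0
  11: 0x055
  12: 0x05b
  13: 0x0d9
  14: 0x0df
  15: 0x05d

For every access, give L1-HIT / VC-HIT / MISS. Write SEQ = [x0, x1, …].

  [0] addr=0x57 blk=5 s=1: MISS | VC []
  [1] addr=0xdb blk=13 s=1: MISS | VC [5]
  [2] addr=0xd2 blk=13 s=1: L1-HIT | VC [5]
  [3] addr=0xd6 blk=13 s=1: L1-HIT | VC [5]
  [4] addr=0x9f blk=9 s=1: MISS | VC [5, 13]
  [5] addr=0x56 blk=5 s=1: VC-HIT | VC [9, 13]
  [6] addr=0x9e blk=9 s=1: VC-HIT | VC [5, 13]
  [7] addr=0x56 blk=5 s=1: VC-HIT | VC [9, 13]
  [8] addr=0xda blk=13 s=1: VC-HIT | VC [9, 5]
  [9] addr=0x53 blk=5 s=1: VC-HIT | VC [9, 13]
  [10] addr=0xd0 blk=13 s=1: VC-HIT | VC [9, 5]
  [11] addr=0x55 blk=5 s=1: VC-HIT | VC [9, 13]
  [12] addr=0x5b blk=5 s=1: L1-HIT | VC [9, 13]
  [13] addr=0xd9 blk=13 s=1: VC-HIT | VC [9, 5]
  [14] addr=0xdf blk=13 s=1: L1-HIT | VC [9, 5]
  [15] addr=0x5d blk=5 s=1: VC-HIT | VC [9, 13]

SEQ = [MISS, MISS, L1-HIT, L1-HIT, MISS, VC-HIT, VC-HIT, VC-HIT, VC-HIT, VC-HIT, VC-HIT, VC-HIT, L1-HIT, VC-HIT, L1-HIT, VC-HIT]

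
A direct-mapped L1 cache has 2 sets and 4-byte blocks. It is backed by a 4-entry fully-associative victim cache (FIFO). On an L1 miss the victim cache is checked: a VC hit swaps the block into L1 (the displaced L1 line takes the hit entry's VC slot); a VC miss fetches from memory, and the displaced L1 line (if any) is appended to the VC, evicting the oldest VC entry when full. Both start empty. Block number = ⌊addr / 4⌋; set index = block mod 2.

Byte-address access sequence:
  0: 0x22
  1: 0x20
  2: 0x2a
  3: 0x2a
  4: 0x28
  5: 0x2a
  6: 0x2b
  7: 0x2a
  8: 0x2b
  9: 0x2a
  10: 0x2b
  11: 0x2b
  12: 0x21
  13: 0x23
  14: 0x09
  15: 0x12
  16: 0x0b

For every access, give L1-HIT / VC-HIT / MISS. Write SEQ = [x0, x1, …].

#0 0x22→b8/s0 MISS; vc=[]
#1 0x20→b8/s0 L1-HIT; vc=[]
#2 0x2a→b10/s0 MISS; vc=[8]
#3 0x2a→b10/s0 L1-HIT; vc=[8]
#4 0x28→b10/s0 L1-HIT; vc=[8]
#5 0x2a→b10/s0 L1-HIT; vc=[8]
#6 0x2b→b10/s0 L1-HIT; vc=[8]
#7 0x2a→b10/s0 L1-HIT; vc=[8]
#8 0x2b→b10/s0 L1-HIT; vc=[8]
#9 0x2a→b10/s0 L1-HIT; vc=[8]
#10 0x2b→b10/s0 L1-HIT; vc=[8]
#11 0x2b→b10/s0 L1-HIT; vc=[8]
#12 0x21→b8/s0 VC-HIT; vc=[10]
#13 0x23→b8/s0 L1-HIT; vc=[10]
#14 0x9→b2/s0 MISS; vc=[10,8]
#15 0x12→b4/s0 MISS; vc=[10,8,2]
#16 0xb→b2/s0 VC-HIT; vc=[10,8,4]

SEQ = [MISS, L1-HIT, MISS, L1-HIT, L1-HIT, L1-HIT, L1-HIT, L1-HIT, L1-HIT, L1-HIT, L1-HIT, L1-HIT, VC-HIT, L1-HIT, MISS, MISS, VC-HIT]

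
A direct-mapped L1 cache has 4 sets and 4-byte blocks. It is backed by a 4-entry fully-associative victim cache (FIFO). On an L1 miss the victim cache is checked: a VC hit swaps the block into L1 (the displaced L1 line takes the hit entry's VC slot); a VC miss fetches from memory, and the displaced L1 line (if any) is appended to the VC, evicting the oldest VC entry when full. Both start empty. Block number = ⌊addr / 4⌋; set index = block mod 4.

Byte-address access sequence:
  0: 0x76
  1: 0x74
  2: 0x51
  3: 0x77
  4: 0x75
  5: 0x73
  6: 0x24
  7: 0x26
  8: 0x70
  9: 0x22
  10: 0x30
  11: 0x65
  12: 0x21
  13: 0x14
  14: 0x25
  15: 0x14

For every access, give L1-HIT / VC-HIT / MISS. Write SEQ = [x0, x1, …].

0: 0x76 (blk 29, set 1) → MISS  vc=[]
1: 0x74 (blk 29, set 1) → L1-HIT  vc=[]
2: 0x51 (blk 20, set 0) → MISS  vc=[]
3: 0x77 (blk 29, set 1) → L1-HIT  vc=[]
4: 0x75 (blk 29, set 1) → L1-HIT  vc=[]
5: 0x73 (blk 28, set 0) → MISS  vc=[20]
6: 0x24 (blk 9, set 1) → MISS  vc=[20, 29]
7: 0x26 (blk 9, set 1) → L1-HIT  vc=[20, 29]
8: 0x70 (blk 28, set 0) → L1-HIT  vc=[20, 29]
9: 0x22 (blk 8, set 0) → MISS  vc=[20, 29, 28]
10: 0x30 (blk 12, set 0) → MISS  vc=[20, 29, 28, 8]
11: 0x65 (blk 25, set 1) → MISS  vc=[29, 28, 8, 9]
12: 0x21 (blk 8, set 0) → VC-HIT  vc=[29, 28, 12, 9]
13: 0x14 (blk 5, set 1) → MISS  vc=[28, 12, 9, 25]
14: 0x25 (blk 9, set 1) → VC-HIT  vc=[28, 12, 5, 25]
15: 0x14 (blk 5, set 1) → VC-HIT  vc=[28, 12, 9, 25]

SEQ = [MISS, L1-HIT, MISS, L1-HIT, L1-HIT, MISS, MISS, L1-HIT, L1-HIT, MISS, MISS, MISS, VC-HIT, MISS, VC-HIT, VC-HIT]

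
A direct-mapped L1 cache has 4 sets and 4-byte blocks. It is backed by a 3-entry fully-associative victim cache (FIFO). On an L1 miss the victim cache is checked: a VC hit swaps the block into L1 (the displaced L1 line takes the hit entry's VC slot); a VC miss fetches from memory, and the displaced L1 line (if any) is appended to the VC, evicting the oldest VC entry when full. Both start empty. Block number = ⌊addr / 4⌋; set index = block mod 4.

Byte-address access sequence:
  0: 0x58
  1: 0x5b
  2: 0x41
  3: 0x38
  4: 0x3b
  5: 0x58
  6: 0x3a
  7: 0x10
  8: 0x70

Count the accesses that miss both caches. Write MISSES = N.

MISSES = 5

#0 0x58→b22/s2 MISS; vc=[]
#1 0x5b→b22/s2 L1-HIT; vc=[]
#2 0x41→b16/s0 MISS; vc=[]
#3 0x38→b14/s2 MISS; vc=[22]
#4 0x3b→b14/s2 L1-HIT; vc=[22]
#5 0x58→b22/s2 VC-HIT; vc=[14]
#6 0x3a→b14/s2 VC-HIT; vc=[22]
#7 0x10→b4/s0 MISS; vc=[22,16]
#8 0x70→b28/s0 MISS; vc=[22,16,4]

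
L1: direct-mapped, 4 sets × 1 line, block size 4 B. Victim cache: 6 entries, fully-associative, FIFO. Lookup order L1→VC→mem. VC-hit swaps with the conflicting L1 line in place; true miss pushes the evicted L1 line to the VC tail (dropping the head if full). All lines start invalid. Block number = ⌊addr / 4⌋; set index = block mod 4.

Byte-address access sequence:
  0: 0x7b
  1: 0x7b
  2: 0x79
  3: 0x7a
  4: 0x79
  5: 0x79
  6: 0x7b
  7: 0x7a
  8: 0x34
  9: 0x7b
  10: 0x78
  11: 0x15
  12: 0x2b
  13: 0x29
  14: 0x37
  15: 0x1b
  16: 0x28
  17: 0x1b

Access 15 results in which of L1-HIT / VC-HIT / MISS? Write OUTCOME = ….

OUTCOME = MISS

0: 0x7b (blk 30, set 2) → MISS  vc=[]
1: 0x7b (blk 30, set 2) → L1-HIT  vc=[]
2: 0x79 (blk 30, set 2) → L1-HIT  vc=[]
3: 0x7a (blk 30, set 2) → L1-HIT  vc=[]
4: 0x79 (blk 30, set 2) → L1-HIT  vc=[]
5: 0x79 (blk 30, set 2) → L1-HIT  vc=[]
6: 0x7b (blk 30, set 2) → L1-HIT  vc=[]
7: 0x7a (blk 30, set 2) → L1-HIT  vc=[]
8: 0x34 (blk 13, set 1) → MISS  vc=[]
9: 0x7b (blk 30, set 2) → L1-HIT  vc=[]
10: 0x78 (blk 30, set 2) → L1-HIT  vc=[]
11: 0x15 (blk 5, set 1) → MISS  vc=[13]
12: 0x2b (blk 10, set 2) → MISS  vc=[13, 30]
13: 0x29 (blk 10, set 2) → L1-HIT  vc=[13, 30]
14: 0x37 (blk 13, set 1) → VC-HIT  vc=[5, 30]
15: 0x1b (blk 6, set 2) → MISS  vc=[5, 30, 10]
16: 0x28 (blk 10, set 2) → VC-HIT  vc=[5, 30, 6]
17: 0x1b (blk 6, set 2) → VC-HIT  vc=[5, 30, 10]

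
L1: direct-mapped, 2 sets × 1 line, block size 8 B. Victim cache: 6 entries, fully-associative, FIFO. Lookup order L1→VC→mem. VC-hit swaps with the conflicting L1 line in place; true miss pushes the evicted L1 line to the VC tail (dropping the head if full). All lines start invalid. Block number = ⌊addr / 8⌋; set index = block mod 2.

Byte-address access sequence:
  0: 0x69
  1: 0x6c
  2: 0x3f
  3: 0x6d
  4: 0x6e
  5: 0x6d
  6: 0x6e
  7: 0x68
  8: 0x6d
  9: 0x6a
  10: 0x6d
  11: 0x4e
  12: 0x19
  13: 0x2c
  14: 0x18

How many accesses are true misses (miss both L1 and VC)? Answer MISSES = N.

MISSES = 5

  [0] addr=0x69 blk=13 s=1: MISS | VC []
  [1] addr=0x6c blk=13 s=1: L1-HIT | VC []
  [2] addr=0x3f blk=7 s=1: MISS | VC [13]
  [3] addr=0x6d blk=13 s=1: VC-HIT | VC [7]
  [4] addr=0x6e blk=13 s=1: L1-HIT | VC [7]
  [5] addr=0x6d blk=13 s=1: L1-HIT | VC [7]
  [6] addr=0x6e blk=13 s=1: L1-HIT | VC [7]
  [7] addr=0x68 blk=13 s=1: L1-HIT | VC [7]
  [8] addr=0x6d blk=13 s=1: L1-HIT | VC [7]
  [9] addr=0x6a blk=13 s=1: L1-HIT | VC [7]
  [10] addr=0x6d blk=13 s=1: L1-HIT | VC [7]
  [11] addr=0x4e blk=9 s=1: MISS | VC [7, 13]
  [12] addr=0x19 blk=3 s=1: MISS | VC [7, 13, 9]
  [13] addr=0x2c blk=5 s=1: MISS | VC [7, 13, 9, 3]
  [14] addr=0x18 blk=3 s=1: VC-HIT | VC [7, 13, 9, 5]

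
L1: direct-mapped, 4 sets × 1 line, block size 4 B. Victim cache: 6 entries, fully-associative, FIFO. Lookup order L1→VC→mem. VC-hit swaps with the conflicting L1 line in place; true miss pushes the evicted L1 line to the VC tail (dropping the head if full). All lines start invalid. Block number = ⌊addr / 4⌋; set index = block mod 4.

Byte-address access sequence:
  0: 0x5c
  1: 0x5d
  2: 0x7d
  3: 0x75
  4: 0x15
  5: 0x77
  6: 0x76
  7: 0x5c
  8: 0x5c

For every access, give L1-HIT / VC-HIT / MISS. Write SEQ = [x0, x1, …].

SEQ = [MISS, L1-HIT, MISS, MISS, MISS, VC-HIT, L1-HIT, VC-HIT, L1-HIT]

0: 0x5c (blk 23, set 3) → MISS  vc=[]
1: 0x5d (blk 23, set 3) → L1-HIT  vc=[]
2: 0x7d (blk 31, set 3) → MISS  vc=[23]
3: 0x75 (blk 29, set 1) → MISS  vc=[23]
4: 0x15 (blk 5, set 1) → MISS  vc=[23, 29]
5: 0x77 (blk 29, set 1) → VC-HIT  vc=[23, 5]
6: 0x76 (blk 29, set 1) → L1-HIT  vc=[23, 5]
7: 0x5c (blk 23, set 3) → VC-HIT  vc=[31, 5]
8: 0x5c (blk 23, set 3) → L1-HIT  vc=[31, 5]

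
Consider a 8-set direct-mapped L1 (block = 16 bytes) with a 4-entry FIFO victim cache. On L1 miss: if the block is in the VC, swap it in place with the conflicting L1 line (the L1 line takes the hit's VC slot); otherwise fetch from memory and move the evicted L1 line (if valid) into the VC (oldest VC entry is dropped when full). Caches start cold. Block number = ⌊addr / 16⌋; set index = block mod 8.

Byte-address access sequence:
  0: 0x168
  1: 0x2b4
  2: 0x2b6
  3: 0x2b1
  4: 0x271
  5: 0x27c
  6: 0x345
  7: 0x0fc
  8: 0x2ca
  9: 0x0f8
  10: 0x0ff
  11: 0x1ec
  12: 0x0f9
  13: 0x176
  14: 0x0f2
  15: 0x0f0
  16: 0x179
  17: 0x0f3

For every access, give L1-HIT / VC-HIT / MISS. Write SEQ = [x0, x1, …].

SEQ = [MISS, MISS, L1-HIT, L1-HIT, MISS, L1-HIT, MISS, MISS, MISS, L1-HIT, L1-HIT, MISS, L1-HIT, MISS, VC-HIT, L1-HIT, VC-HIT, VC-HIT]

0: 0x168 (blk 22, set 6) → MISS  vc=[]
1: 0x2b4 (blk 43, set 3) → MISS  vc=[]
2: 0x2b6 (blk 43, set 3) → L1-HIT  vc=[]
3: 0x2b1 (blk 43, set 3) → L1-HIT  vc=[]
4: 0x271 (blk 39, set 7) → MISS  vc=[]
5: 0x27c (blk 39, set 7) → L1-HIT  vc=[]
6: 0x345 (blk 52, set 4) → MISS  vc=[]
7: 0xfc (blk 15, set 7) → MISS  vc=[39]
8: 0x2ca (blk 44, set 4) → MISS  vc=[39, 52]
9: 0xf8 (blk 15, set 7) → L1-HIT  vc=[39, 52]
10: 0xff (blk 15, set 7) → L1-HIT  vc=[39, 52]
11: 0x1ec (blk 30, set 6) → MISS  vc=[39, 52, 22]
12: 0xf9 (blk 15, set 7) → L1-HIT  vc=[39, 52, 22]
13: 0x176 (blk 23, set 7) → MISS  vc=[39, 52, 22, 15]
14: 0xf2 (blk 15, set 7) → VC-HIT  vc=[39, 52, 22, 23]
15: 0xf0 (blk 15, set 7) → L1-HIT  vc=[39, 52, 22, 23]
16: 0x179 (blk 23, set 7) → VC-HIT  vc=[39, 52, 22, 15]
17: 0xf3 (blk 15, set 7) → VC-HIT  vc=[39, 52, 22, 23]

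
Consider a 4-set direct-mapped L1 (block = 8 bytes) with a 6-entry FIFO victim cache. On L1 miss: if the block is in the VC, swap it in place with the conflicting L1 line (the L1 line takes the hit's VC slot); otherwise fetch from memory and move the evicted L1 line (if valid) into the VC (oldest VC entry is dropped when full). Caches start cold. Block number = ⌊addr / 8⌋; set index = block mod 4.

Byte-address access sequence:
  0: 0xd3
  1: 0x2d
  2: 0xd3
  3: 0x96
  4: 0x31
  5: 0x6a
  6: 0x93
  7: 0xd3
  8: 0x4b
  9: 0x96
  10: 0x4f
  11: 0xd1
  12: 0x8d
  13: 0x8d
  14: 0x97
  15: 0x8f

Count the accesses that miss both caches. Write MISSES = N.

MISSES = 7

0: 0xd3 (blk 26, set 2) → MISS  vc=[]
1: 0x2d (blk 5, set 1) → MISS  vc=[]
2: 0xd3 (blk 26, set 2) → L1-HIT  vc=[]
3: 0x96 (blk 18, set 2) → MISS  vc=[26]
4: 0x31 (blk 6, set 2) → MISS  vc=[26, 18]
5: 0x6a (blk 13, set 1) → MISS  vc=[26, 18, 5]
6: 0x93 (blk 18, set 2) → VC-HIT  vc=[26, 6, 5]
7: 0xd3 (blk 26, set 2) → VC-HIT  vc=[18, 6, 5]
8: 0x4b (blk 9, set 1) → MISS  vc=[18, 6, 5, 13]
9: 0x96 (blk 18, set 2) → VC-HIT  vc=[26, 6, 5, 13]
10: 0x4f (blk 9, set 1) → L1-HIT  vc=[26, 6, 5, 13]
11: 0xd1 (blk 26, set 2) → VC-HIT  vc=[18, 6, 5, 13]
12: 0x8d (blk 17, set 1) → MISS  vc=[18, 6, 5, 13, 9]
13: 0x8d (blk 17, set 1) → L1-HIT  vc=[18, 6, 5, 13, 9]
14: 0x97 (blk 18, set 2) → VC-HIT  vc=[26, 6, 5, 13, 9]
15: 0x8f (blk 17, set 1) → L1-HIT  vc=[26, 6, 5, 13, 9]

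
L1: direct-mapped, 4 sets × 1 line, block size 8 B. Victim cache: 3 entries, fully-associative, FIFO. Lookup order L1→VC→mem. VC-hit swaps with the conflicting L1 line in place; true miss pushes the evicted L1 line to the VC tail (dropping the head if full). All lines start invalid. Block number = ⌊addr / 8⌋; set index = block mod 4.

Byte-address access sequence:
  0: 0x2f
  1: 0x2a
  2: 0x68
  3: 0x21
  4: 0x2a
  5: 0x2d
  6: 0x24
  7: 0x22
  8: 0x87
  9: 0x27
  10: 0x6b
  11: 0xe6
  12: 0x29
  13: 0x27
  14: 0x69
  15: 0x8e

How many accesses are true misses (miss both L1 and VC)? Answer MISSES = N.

MISSES = 6

0: 0x2f (blk 5, set 1) → MISS  vc=[]
1: 0x2a (blk 5, set 1) → L1-HIT  vc=[]
2: 0x68 (blk 13, set 1) → MISS  vc=[5]
3: 0x21 (blk 4, set 0) → MISS  vc=[5]
4: 0x2a (blk 5, set 1) → VC-HIT  vc=[13]
5: 0x2d (blk 5, set 1) → L1-HIT  vc=[13]
6: 0x24 (blk 4, set 0) → L1-HIT  vc=[13]
7: 0x22 (blk 4, set 0) → L1-HIT  vc=[13]
8: 0x87 (blk 16, set 0) → MISS  vc=[13, 4]
9: 0x27 (blk 4, set 0) → VC-HIT  vc=[13, 16]
10: 0x6b (blk 13, set 1) → VC-HIT  vc=[5, 16]
11: 0xe6 (blk 28, set 0) → MISS  vc=[5, 16, 4]
12: 0x29 (blk 5, set 1) → VC-HIT  vc=[13, 16, 4]
13: 0x27 (blk 4, set 0) → VC-HIT  vc=[13, 16, 28]
14: 0x69 (blk 13, set 1) → VC-HIT  vc=[5, 16, 28]
15: 0x8e (blk 17, set 1) → MISS  vc=[16, 28, 13]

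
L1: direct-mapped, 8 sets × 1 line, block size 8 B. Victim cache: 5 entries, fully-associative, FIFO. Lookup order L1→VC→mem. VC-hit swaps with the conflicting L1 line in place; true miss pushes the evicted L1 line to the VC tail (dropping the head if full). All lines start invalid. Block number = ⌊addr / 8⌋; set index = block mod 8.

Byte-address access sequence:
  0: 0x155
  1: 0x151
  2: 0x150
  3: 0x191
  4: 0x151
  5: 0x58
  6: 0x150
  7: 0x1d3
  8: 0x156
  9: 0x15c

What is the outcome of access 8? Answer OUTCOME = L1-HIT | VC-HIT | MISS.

OUTCOME = VC-HIT

0: 0x155 (blk 42, set 2) → MISS  vc=[]
1: 0x151 (blk 42, set 2) → L1-HIT  vc=[]
2: 0x150 (blk 42, set 2) → L1-HIT  vc=[]
3: 0x191 (blk 50, set 2) → MISS  vc=[42]
4: 0x151 (blk 42, set 2) → VC-HIT  vc=[50]
5: 0x58 (blk 11, set 3) → MISS  vc=[50]
6: 0x150 (blk 42, set 2) → L1-HIT  vc=[50]
7: 0x1d3 (blk 58, set 2) → MISS  vc=[50, 42]
8: 0x156 (blk 42, set 2) → VC-HIT  vc=[50, 58]
9: 0x15c (blk 43, set 3) → MISS  vc=[50, 58, 11]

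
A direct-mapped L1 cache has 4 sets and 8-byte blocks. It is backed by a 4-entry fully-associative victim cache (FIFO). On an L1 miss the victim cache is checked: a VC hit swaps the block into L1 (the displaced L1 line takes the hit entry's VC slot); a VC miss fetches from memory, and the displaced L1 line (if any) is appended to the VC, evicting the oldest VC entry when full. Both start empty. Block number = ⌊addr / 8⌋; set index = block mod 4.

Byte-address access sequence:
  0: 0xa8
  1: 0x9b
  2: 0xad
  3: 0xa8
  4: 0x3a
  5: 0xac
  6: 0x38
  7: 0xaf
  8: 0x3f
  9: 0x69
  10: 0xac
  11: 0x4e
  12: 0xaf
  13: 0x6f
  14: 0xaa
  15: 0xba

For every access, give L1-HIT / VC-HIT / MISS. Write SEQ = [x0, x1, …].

SEQ = [MISS, MISS, L1-HIT, L1-HIT, MISS, L1-HIT, L1-HIT, L1-HIT, L1-HIT, MISS, VC-HIT, MISS, VC-HIT, VC-HIT, VC-HIT, MISS]

  [0] addr=0xa8 blk=21 s=1: MISS | VC []
  [1] addr=0x9b blk=19 s=3: MISS | VC []
  [2] addr=0xad blk=21 s=1: L1-HIT | VC []
  [3] addr=0xa8 blk=21 s=1: L1-HIT | VC []
  [4] addr=0x3a blk=7 s=3: MISS | VC [19]
  [5] addr=0xac blk=21 s=1: L1-HIT | VC [19]
  [6] addr=0x38 blk=7 s=3: L1-HIT | VC [19]
  [7] addr=0xaf blk=21 s=1: L1-HIT | VC [19]
  [8] addr=0x3f blk=7 s=3: L1-HIT | VC [19]
  [9] addr=0x69 blk=13 s=1: MISS | VC [19, 21]
  [10] addr=0xac blk=21 s=1: VC-HIT | VC [19, 13]
  [11] addr=0x4e blk=9 s=1: MISS | VC [19, 13, 21]
  [12] addr=0xaf blk=21 s=1: VC-HIT | VC [19, 13, 9]
  [13] addr=0x6f blk=13 s=1: VC-HIT | VC [19, 21, 9]
  [14] addr=0xaa blk=21 s=1: VC-HIT | VC [19, 13, 9]
  [15] addr=0xba blk=23 s=3: MISS | VC [19, 13, 9, 7]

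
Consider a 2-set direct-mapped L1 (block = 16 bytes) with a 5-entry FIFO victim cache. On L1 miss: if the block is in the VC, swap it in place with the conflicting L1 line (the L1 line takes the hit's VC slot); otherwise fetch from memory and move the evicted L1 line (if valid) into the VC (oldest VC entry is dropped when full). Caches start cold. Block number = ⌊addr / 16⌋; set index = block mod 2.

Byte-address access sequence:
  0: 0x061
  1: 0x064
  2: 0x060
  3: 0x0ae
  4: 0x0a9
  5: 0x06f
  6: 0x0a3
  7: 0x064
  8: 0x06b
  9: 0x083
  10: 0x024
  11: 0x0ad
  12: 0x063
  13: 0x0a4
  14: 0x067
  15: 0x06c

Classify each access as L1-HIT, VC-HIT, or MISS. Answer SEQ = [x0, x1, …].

SEQ = [MISS, L1-HIT, L1-HIT, MISS, L1-HIT, VC-HIT, VC-HIT, VC-HIT, L1-HIT, MISS, MISS, VC-HIT, VC-HIT, VC-HIT, VC-HIT, L1-HIT]

0: 0x61 (blk 6, set 0) → MISS  vc=[]
1: 0x64 (blk 6, set 0) → L1-HIT  vc=[]
2: 0x60 (blk 6, set 0) → L1-HIT  vc=[]
3: 0xae (blk 10, set 0) → MISS  vc=[6]
4: 0xa9 (blk 10, set 0) → L1-HIT  vc=[6]
5: 0x6f (blk 6, set 0) → VC-HIT  vc=[10]
6: 0xa3 (blk 10, set 0) → VC-HIT  vc=[6]
7: 0x64 (blk 6, set 0) → VC-HIT  vc=[10]
8: 0x6b (blk 6, set 0) → L1-HIT  vc=[10]
9: 0x83 (blk 8, set 0) → MISS  vc=[10, 6]
10: 0x24 (blk 2, set 0) → MISS  vc=[10, 6, 8]
11: 0xad (blk 10, set 0) → VC-HIT  vc=[2, 6, 8]
12: 0x63 (blk 6, set 0) → VC-HIT  vc=[2, 10, 8]
13: 0xa4 (blk 10, set 0) → VC-HIT  vc=[2, 6, 8]
14: 0x67 (blk 6, set 0) → VC-HIT  vc=[2, 10, 8]
15: 0x6c (blk 6, set 0) → L1-HIT  vc=[2, 10, 8]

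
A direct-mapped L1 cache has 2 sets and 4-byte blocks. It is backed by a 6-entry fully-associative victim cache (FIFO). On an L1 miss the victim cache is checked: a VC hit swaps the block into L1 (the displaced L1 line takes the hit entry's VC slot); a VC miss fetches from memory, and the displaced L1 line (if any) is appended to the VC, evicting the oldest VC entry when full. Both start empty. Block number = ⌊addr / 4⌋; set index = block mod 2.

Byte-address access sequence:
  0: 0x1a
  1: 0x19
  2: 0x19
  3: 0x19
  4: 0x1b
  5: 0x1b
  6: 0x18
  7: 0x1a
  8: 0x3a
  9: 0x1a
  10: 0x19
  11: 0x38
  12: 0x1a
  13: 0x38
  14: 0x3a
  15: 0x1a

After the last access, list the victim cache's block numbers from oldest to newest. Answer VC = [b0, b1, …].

0: 0x1a (blk 6, set 0) → MISS  vc=[]
1: 0x19 (blk 6, set 0) → L1-HIT  vc=[]
2: 0x19 (blk 6, set 0) → L1-HIT  vc=[]
3: 0x19 (blk 6, set 0) → L1-HIT  vc=[]
4: 0x1b (blk 6, set 0) → L1-HIT  vc=[]
5: 0x1b (blk 6, set 0) → L1-HIT  vc=[]
6: 0x18 (blk 6, set 0) → L1-HIT  vc=[]
7: 0x1a (blk 6, set 0) → L1-HIT  vc=[]
8: 0x3a (blk 14, set 0) → MISS  vc=[6]
9: 0x1a (blk 6, set 0) → VC-HIT  vc=[14]
10: 0x19 (blk 6, set 0) → L1-HIT  vc=[14]
11: 0x38 (blk 14, set 0) → VC-HIT  vc=[6]
12: 0x1a (blk 6, set 0) → VC-HIT  vc=[14]
13: 0x38 (blk 14, set 0) → VC-HIT  vc=[6]
14: 0x3a (blk 14, set 0) → L1-HIT  vc=[6]
15: 0x1a (blk 6, set 0) → VC-HIT  vc=[14]

VC = [14]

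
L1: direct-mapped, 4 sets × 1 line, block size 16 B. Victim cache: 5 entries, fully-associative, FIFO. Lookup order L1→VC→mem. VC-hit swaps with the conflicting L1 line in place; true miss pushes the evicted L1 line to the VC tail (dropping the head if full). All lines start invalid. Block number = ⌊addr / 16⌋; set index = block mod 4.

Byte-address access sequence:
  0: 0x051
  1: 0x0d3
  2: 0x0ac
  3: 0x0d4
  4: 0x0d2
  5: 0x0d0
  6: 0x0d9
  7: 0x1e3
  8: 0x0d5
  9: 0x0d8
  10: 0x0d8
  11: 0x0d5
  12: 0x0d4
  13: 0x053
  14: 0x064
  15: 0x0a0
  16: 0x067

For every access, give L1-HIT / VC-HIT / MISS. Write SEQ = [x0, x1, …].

#0 0x51→b5/s1 MISS; vc=[]
#1 0xd3→b13/s1 MISS; vc=[5]
#2 0xac→b10/s2 MISS; vc=[5]
#3 0xd4→b13/s1 L1-HIT; vc=[5]
#4 0xd2→b13/s1 L1-HIT; vc=[5]
#5 0xd0→b13/s1 L1-HIT; vc=[5]
#6 0xd9→b13/s1 L1-HIT; vc=[5]
#7 0x1e3→b30/s2 MISS; vc=[5,10]
#8 0xd5→b13/s1 L1-HIT; vc=[5,10]
#9 0xd8→b13/s1 L1-HIT; vc=[5,10]
#10 0xd8→b13/s1 L1-HIT; vc=[5,10]
#11 0xd5→b13/s1 L1-HIT; vc=[5,10]
#12 0xd4→b13/s1 L1-HIT; vc=[5,10]
#13 0x53→b5/s1 VC-HIT; vc=[13,10]
#14 0x64→b6/s2 MISS; vc=[13,10,30]
#15 0xa0→b10/s2 VC-HIT; vc=[13,6,30]
#16 0x67→b6/s2 VC-HIT; vc=[13,10,30]

SEQ = [MISS, MISS, MISS, L1-HIT, L1-HIT, L1-HIT, L1-HIT, MISS, L1-HIT, L1-HIT, L1-HIT, L1-HIT, L1-HIT, VC-HIT, MISS, VC-HIT, VC-HIT]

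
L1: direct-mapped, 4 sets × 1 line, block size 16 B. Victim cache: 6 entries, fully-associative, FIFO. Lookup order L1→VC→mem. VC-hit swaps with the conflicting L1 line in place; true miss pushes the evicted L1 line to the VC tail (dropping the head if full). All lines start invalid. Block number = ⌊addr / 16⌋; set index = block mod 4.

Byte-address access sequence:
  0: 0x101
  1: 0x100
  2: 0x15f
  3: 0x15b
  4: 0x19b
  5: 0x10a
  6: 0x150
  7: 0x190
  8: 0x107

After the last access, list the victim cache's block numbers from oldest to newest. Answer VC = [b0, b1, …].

VC = [21]

0: 0x101 (blk 16, set 0) → MISS  vc=[]
1: 0x100 (blk 16, set 0) → L1-HIT  vc=[]
2: 0x15f (blk 21, set 1) → MISS  vc=[]
3: 0x15b (blk 21, set 1) → L1-HIT  vc=[]
4: 0x19b (blk 25, set 1) → MISS  vc=[21]
5: 0x10a (blk 16, set 0) → L1-HIT  vc=[21]
6: 0x150 (blk 21, set 1) → VC-HIT  vc=[25]
7: 0x190 (blk 25, set 1) → VC-HIT  vc=[21]
8: 0x107 (blk 16, set 0) → L1-HIT  vc=[21]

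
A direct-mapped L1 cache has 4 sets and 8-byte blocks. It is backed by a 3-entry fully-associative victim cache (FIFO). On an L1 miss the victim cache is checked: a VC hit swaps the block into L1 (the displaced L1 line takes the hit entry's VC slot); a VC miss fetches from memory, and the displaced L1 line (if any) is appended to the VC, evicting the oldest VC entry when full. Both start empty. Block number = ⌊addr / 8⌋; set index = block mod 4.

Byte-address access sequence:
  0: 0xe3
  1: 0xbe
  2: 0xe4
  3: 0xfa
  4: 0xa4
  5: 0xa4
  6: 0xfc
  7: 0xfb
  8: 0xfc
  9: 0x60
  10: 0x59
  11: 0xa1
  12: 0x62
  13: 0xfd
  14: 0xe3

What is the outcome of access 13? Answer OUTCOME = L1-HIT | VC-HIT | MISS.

#0 0xe3→b28/s0 MISS; vc=[]
#1 0xbe→b23/s3 MISS; vc=[]
#2 0xe4→b28/s0 L1-HIT; vc=[]
#3 0xfa→b31/s3 MISS; vc=[23]
#4 0xa4→b20/s0 MISS; vc=[23,28]
#5 0xa4→b20/s0 L1-HIT; vc=[23,28]
#6 0xfc→b31/s3 L1-HIT; vc=[23,28]
#7 0xfb→b31/s3 L1-HIT; vc=[23,28]
#8 0xfc→b31/s3 L1-HIT; vc=[23,28]
#9 0x60→b12/s0 MISS; vc=[23,28,20]
#10 0x59→b11/s3 MISS; vc=[28,20,31]
#11 0xa1→b20/s0 VC-HIT; vc=[28,12,31]
#12 0x62→b12/s0 VC-HIT; vc=[28,20,31]
#13 0xfd→b31/s3 VC-HIT; vc=[28,20,11]
#14 0xe3→b28/s0 VC-HIT; vc=[12,20,11]

OUTCOME = VC-HIT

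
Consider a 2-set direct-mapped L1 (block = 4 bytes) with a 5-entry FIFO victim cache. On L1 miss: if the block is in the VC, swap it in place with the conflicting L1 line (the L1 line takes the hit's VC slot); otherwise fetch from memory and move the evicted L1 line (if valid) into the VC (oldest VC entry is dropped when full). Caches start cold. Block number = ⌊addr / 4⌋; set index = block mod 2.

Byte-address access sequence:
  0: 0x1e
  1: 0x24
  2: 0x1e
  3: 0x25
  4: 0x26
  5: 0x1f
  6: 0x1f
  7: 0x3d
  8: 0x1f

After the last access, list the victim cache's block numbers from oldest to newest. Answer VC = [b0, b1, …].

0: 0x1e (blk 7, set 1) → MISS  vc=[]
1: 0x24 (blk 9, set 1) → MISS  vc=[7]
2: 0x1e (blk 7, set 1) → VC-HIT  vc=[9]
3: 0x25 (blk 9, set 1) → VC-HIT  vc=[7]
4: 0x26 (blk 9, set 1) → L1-HIT  vc=[7]
5: 0x1f (blk 7, set 1) → VC-HIT  vc=[9]
6: 0x1f (blk 7, set 1) → L1-HIT  vc=[9]
7: 0x3d (blk 15, set 1) → MISS  vc=[9, 7]
8: 0x1f (blk 7, set 1) → VC-HIT  vc=[9, 15]

VC = [9, 15]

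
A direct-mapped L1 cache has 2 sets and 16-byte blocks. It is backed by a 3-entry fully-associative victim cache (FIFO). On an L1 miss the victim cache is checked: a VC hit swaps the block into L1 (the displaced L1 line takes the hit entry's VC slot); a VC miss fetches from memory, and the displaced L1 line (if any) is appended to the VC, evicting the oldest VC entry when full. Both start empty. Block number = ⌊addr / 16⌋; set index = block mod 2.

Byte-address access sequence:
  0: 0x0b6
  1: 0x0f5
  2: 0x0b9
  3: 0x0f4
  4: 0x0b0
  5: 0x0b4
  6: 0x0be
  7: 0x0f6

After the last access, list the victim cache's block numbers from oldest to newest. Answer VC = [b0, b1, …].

VC = [11]

  [0] addr=0xb6 blk=11 s=1: MISS | VC []
  [1] addr=0xf5 blk=15 s=1: MISS | VC [11]
  [2] addr=0xb9 blk=11 s=1: VC-HIT | VC [15]
  [3] addr=0xf4 blk=15 s=1: VC-HIT | VC [11]
  [4] addr=0xb0 blk=11 s=1: VC-HIT | VC [15]
  [5] addr=0xb4 blk=11 s=1: L1-HIT | VC [15]
  [6] addr=0xbe blk=11 s=1: L1-HIT | VC [15]
  [7] addr=0xf6 blk=15 s=1: VC-HIT | VC [11]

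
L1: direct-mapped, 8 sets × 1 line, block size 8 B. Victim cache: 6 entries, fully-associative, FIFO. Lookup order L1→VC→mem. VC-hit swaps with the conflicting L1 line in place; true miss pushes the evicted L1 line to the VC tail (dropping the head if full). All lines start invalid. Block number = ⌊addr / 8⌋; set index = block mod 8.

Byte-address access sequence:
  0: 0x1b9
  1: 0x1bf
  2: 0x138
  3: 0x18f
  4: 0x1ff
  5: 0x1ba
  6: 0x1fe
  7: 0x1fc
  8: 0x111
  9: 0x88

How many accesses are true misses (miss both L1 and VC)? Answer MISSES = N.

0: 0x1b9 (blk 55, set 7) → MISS  vc=[]
1: 0x1bf (blk 55, set 7) → L1-HIT  vc=[]
2: 0x138 (blk 39, set 7) → MISS  vc=[55]
3: 0x18f (blk 49, set 1) → MISS  vc=[55]
4: 0x1ff (blk 63, set 7) → MISS  vc=[55, 39]
5: 0x1ba (blk 55, set 7) → VC-HIT  vc=[63, 39]
6: 0x1fe (blk 63, set 7) → VC-HIT  vc=[55, 39]
7: 0x1fc (blk 63, set 7) → L1-HIT  vc=[55, 39]
8: 0x111 (blk 34, set 2) → MISS  vc=[55, 39]
9: 0x88 (blk 17, set 1) → MISS  vc=[55, 39, 49]

MISSES = 6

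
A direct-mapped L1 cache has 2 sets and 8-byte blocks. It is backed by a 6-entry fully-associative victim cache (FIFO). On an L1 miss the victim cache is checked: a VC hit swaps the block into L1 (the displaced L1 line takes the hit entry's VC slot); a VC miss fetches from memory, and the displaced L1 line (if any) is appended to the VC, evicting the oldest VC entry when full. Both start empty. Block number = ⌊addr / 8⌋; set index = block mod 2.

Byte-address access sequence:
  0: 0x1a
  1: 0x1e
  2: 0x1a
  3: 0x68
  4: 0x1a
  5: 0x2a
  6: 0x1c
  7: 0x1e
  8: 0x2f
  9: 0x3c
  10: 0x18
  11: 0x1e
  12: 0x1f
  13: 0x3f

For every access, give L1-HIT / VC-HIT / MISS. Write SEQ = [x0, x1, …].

SEQ = [MISS, L1-HIT, L1-HIT, MISS, VC-HIT, MISS, VC-HIT, L1-HIT, VC-HIT, MISS, VC-HIT, L1-HIT, L1-HIT, VC-HIT]

  [0] addr=0x1a blk=3 s=1: MISS | VC []
  [1] addr=0x1e blk=3 s=1: L1-HIT | VC []
  [2] addr=0x1a blk=3 s=1: L1-HIT | VC []
  [3] addr=0x68 blk=13 s=1: MISS | VC [3]
  [4] addr=0x1a blk=3 s=1: VC-HIT | VC [13]
  [5] addr=0x2a blk=5 s=1: MISS | VC [13, 3]
  [6] addr=0x1c blk=3 s=1: VC-HIT | VC [13, 5]
  [7] addr=0x1e blk=3 s=1: L1-HIT | VC [13, 5]
  [8] addr=0x2f blk=5 s=1: VC-HIT | VC [13, 3]
  [9] addr=0x3c blk=7 s=1: MISS | VC [13, 3, 5]
  [10] addr=0x18 blk=3 s=1: VC-HIT | VC [13, 7, 5]
  [11] addr=0x1e blk=3 s=1: L1-HIT | VC [13, 7, 5]
  [12] addr=0x1f blk=3 s=1: L1-HIT | VC [13, 7, 5]
  [13] addr=0x3f blk=7 s=1: VC-HIT | VC [13, 3, 5]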